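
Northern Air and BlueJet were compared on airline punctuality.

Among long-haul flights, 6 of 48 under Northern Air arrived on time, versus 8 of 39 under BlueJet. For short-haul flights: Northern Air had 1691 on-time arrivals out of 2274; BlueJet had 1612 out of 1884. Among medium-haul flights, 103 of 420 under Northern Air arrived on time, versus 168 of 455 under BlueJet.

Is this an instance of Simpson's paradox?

No

Long-haul: Northern Air 6/48 = 12.5%, BlueJet 8/39 = 20.5% → BlueJet
Short-haul: Northern Air 1691/2274 = 74.4%, BlueJet 1612/1884 = 85.6% → BlueJet
Medium-haul: Northern Air 103/420 = 24.5%, BlueJet 168/455 = 36.9% → BlueJet
Overall: Northern Air 1800/2742 = 65.6%, BlueJet 1788/2378 = 75.2% → BlueJet
BlueJet wins overall and in every route group — no reversal.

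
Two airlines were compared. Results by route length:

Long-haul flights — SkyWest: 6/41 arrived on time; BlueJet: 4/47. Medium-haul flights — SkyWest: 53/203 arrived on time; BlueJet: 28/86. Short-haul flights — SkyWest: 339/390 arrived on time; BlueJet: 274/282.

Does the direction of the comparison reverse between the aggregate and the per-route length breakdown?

No

Long-haul: SkyWest 6/41 = 14.6%, BlueJet 4/47 = 8.5% → SkyWest
Medium-haul: SkyWest 53/203 = 26.1%, BlueJet 28/86 = 32.6% → BlueJet
Short-haul: SkyWest 339/390 = 86.9%, BlueJet 274/282 = 97.2% → BlueJet
Overall: SkyWest 398/634 = 62.8%, BlueJet 306/415 = 73.7% → BlueJet
Neither sweeps: SkyWest wins 1 of 3 groups, BlueJet wins 2. BlueJet wins overall but not every group — no Simpson reversal.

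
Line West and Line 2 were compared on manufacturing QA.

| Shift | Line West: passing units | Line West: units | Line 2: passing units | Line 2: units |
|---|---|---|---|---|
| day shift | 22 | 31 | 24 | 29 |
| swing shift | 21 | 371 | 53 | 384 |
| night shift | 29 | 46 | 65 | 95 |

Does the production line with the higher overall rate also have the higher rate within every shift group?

Day shift: Line West 22/31 = 71.0%, Line 2 24/29 = 82.8% → Line 2
Swing shift: Line West 21/371 = 5.7%, Line 2 53/384 = 13.8% → Line 2
Night shift: Line West 29/46 = 63.0%, Line 2 65/95 = 68.4% → Line 2
Overall: Line West 72/448 = 16.1%, Line 2 142/508 = 28.0% → Line 2
Line 2 wins overall and in every shift group — no reversal.

Yes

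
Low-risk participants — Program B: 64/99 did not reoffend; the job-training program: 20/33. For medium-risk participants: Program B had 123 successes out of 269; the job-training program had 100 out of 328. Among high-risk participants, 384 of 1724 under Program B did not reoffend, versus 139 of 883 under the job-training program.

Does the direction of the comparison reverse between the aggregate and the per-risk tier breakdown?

Low-risk: Program B 64/99 = 64.6%, the job-training program 20/33 = 60.6% → Program B
Medium-risk: Program B 123/269 = 45.7%, the job-training program 100/328 = 30.5% → Program B
High-risk: Program B 384/1724 = 22.3%, the job-training program 139/883 = 15.7% → Program B
Overall: Program B 571/2092 = 27.3%, the job-training program 259/1244 = 20.8% → Program B
Program B wins overall and in every risk group — no reversal.

No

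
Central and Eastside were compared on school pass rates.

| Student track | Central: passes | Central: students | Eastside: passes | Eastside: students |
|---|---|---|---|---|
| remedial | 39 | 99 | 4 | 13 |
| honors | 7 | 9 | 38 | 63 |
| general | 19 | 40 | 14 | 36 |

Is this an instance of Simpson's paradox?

Remedial: Central 39/99 = 39.4%, Eastside 4/13 = 30.8% → Central
Honors: Central 7/9 = 77.8%, Eastside 38/63 = 60.3% → Central
General: Central 19/40 = 47.5%, Eastside 14/36 = 38.9% → Central
Overall: Central 65/148 = 43.9%, Eastside 56/112 = 50.0% → Eastside
Central wins each student group but Eastside wins overall — the comparison reverses. Central's students skew toward remedial, which has a lower base rate.

Yes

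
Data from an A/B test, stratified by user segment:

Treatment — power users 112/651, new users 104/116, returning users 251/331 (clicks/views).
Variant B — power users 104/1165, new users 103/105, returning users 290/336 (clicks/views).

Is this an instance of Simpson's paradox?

Power users: Treatment 112/651 = 17.2%, Variant B 104/1165 = 8.9% → Treatment
New users: Treatment 104/116 = 89.7%, Variant B 103/105 = 98.1% → Variant B
Returning users: Treatment 251/331 = 75.8%, Variant B 290/336 = 86.3% → Variant B
Overall: Treatment 467/1098 = 42.5%, Variant B 497/1606 = 30.9% → Treatment
Neither sweeps: Treatment wins 1 of 3 groups, Variant B wins 2. Treatment wins overall but not every group — no Simpson reversal.

No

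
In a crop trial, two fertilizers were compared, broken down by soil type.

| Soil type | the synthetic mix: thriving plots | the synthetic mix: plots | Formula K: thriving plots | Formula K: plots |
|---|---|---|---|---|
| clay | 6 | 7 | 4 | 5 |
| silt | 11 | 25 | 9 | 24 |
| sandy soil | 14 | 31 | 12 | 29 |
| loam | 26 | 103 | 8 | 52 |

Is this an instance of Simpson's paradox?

Clay: the synthetic mix 6/7 = 85.7%, Formula K 4/5 = 80.0% → the synthetic mix
Silt: the synthetic mix 11/25 = 44.0%, Formula K 9/24 = 37.5% → the synthetic mix
Sandy soil: the synthetic mix 14/31 = 45.2%, Formula K 12/29 = 41.4% → the synthetic mix
Loam: the synthetic mix 26/103 = 25.2%, Formula K 8/52 = 15.4% → the synthetic mix
Overall: the synthetic mix 57/166 = 34.3%, Formula K 33/110 = 30.0% → the synthetic mix
The synthetic mix wins overall and in every soil group — no reversal.

No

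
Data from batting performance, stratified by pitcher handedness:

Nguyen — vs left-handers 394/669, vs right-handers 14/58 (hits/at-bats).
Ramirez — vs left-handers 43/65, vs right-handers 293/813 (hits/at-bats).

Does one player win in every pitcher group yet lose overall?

Yes

Vs left-handers: Nguyen 394/669 = 58.9%, Ramirez 43/65 = 66.2% → Ramirez
Vs right-handers: Nguyen 14/58 = 24.1%, Ramirez 293/813 = 36.0% → Ramirez
Overall: Nguyen 408/727 = 56.1%, Ramirez 336/878 = 38.3% → Nguyen
Ramirez wins each pitcher group but Nguyen wins overall — the comparison reverses. Ramirez's at-bats skew toward vs right-handers, which has a lower base rate.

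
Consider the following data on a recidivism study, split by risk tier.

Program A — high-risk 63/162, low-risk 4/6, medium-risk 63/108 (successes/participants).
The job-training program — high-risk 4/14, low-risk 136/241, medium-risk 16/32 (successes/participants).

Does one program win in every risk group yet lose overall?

Yes

High-risk: Program A 63/162 = 38.9%, the job-training program 4/14 = 28.6% → Program A
Low-risk: Program A 4/6 = 66.7%, the job-training program 136/241 = 56.4% → Program A
Medium-risk: Program A 63/108 = 58.3%, the job-training program 16/32 = 50.0% → Program A
Overall: Program A 130/276 = 47.1%, the job-training program 156/287 = 54.4% → the job-training program
Program A wins each risk group but the job-training program wins overall — the comparison reverses. Program A's participants skew toward high-risk, which has a lower base rate.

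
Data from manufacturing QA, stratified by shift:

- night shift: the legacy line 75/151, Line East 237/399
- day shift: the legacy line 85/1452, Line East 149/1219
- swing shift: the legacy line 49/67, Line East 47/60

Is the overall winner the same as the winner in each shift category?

Yes

Night shift: the legacy line 75/151 = 49.7%, Line East 237/399 = 59.4% → Line East
Day shift: the legacy line 85/1452 = 5.9%, Line East 149/1219 = 12.2% → Line East
Swing shift: the legacy line 49/67 = 73.1%, Line East 47/60 = 78.3% → Line East
Overall: the legacy line 209/1670 = 12.5%, Line East 433/1678 = 25.8% → Line East
Line East wins overall and in every shift group — no reversal.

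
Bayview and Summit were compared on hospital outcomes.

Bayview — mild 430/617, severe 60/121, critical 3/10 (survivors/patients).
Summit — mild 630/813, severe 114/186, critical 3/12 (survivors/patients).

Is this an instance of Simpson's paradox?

Mild: Bayview 430/617 = 69.7%, Summit 630/813 = 77.5% → Summit
Severe: Bayview 60/121 = 49.6%, Summit 114/186 = 61.3% → Summit
Critical: Bayview 3/10 = 30.0%, Summit 3/12 = 25.0% → Bayview
Overall: Bayview 493/748 = 65.9%, Summit 747/1011 = 73.9% → Summit
Neither sweeps: Bayview wins 1 of 3 groups, Summit wins 2. Summit wins overall but not every group — no Simpson reversal.

No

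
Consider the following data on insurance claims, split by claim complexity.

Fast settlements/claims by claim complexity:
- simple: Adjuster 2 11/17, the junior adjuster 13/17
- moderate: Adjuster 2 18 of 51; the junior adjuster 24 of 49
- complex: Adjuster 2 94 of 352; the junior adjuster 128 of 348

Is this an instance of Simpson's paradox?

No

Simple: Adjuster 2 11/17 = 64.7%, the junior adjuster 13/17 = 76.5% → the junior adjuster
Moderate: Adjuster 2 18/51 = 35.3%, the junior adjuster 24/49 = 49.0% → the junior adjuster
Complex: Adjuster 2 94/352 = 26.7%, the junior adjuster 128/348 = 36.8% → the junior adjuster
Overall: Adjuster 2 123/420 = 29.3%, the junior adjuster 165/414 = 39.9% → the junior adjuster
The junior adjuster wins overall and in every claim group — no reversal.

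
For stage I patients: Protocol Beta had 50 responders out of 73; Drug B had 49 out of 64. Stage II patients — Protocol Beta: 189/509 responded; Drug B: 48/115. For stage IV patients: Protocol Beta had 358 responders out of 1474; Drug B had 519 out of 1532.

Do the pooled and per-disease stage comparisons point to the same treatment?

Yes

Stage I: Protocol Beta 50/73 = 68.5%, Drug B 49/64 = 76.6% → Drug B
Stage II: Protocol Beta 189/509 = 37.1%, Drug B 48/115 = 41.7% → Drug B
Stage IV: Protocol Beta 358/1474 = 24.3%, Drug B 519/1532 = 33.9% → Drug B
Overall: Protocol Beta 597/2056 = 29.0%, Drug B 616/1711 = 36.0% → Drug B
Drug B wins overall and in every disease group — no reversal.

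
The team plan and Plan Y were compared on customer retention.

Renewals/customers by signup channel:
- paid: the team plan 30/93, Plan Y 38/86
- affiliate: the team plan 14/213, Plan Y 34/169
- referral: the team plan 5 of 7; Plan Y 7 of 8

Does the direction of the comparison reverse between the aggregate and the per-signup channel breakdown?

Paid: the team plan 30/93 = 32.3%, Plan Y 38/86 = 44.2% → Plan Y
Affiliate: the team plan 14/213 = 6.6%, Plan Y 34/169 = 20.1% → Plan Y
Referral: the team plan 5/7 = 71.4%, Plan Y 7/8 = 87.5% → Plan Y
Overall: the team plan 49/313 = 15.7%, Plan Y 79/263 = 30.0% → Plan Y
Plan Y wins overall and in every signup group — no reversal.

No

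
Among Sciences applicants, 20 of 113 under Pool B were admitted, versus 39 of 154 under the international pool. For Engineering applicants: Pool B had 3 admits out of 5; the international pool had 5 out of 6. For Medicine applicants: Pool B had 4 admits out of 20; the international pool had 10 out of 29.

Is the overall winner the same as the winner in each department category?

Sciences: Pool B 20/113 = 17.7%, the international pool 39/154 = 25.3% → the international pool
Engineering: Pool B 3/5 = 60.0%, the international pool 5/6 = 83.3% → the international pool
Medicine: Pool B 4/20 = 20.0%, the international pool 10/29 = 34.5% → the international pool
Overall: Pool B 27/138 = 19.6%, the international pool 54/189 = 28.6% → the international pool
The international pool wins overall and in every department group — no reversal.

Yes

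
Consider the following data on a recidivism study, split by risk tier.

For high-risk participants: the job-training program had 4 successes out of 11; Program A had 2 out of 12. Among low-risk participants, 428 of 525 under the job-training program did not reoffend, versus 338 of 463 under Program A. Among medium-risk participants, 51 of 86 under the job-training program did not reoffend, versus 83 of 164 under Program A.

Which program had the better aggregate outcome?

High-risk: the job-training program 4/11 = 36.4%, Program A 2/12 = 16.7% → the job-training program
Low-risk: the job-training program 428/525 = 81.5%, Program A 338/463 = 73.0% → the job-training program
Medium-risk: the job-training program 51/86 = 59.3%, Program A 83/164 = 50.6% → the job-training program
Overall: the job-training program 483/622 = 77.7%, Program A 423/639 = 66.2% → the job-training program

the job-training program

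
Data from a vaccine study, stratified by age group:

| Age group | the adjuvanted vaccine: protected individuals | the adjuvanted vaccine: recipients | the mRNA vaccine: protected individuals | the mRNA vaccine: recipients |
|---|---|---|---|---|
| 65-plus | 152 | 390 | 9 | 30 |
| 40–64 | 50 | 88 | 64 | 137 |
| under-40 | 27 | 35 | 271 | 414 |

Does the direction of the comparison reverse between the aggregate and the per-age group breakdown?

65-plus: the adjuvanted vaccine 152/390 = 39.0%, the mRNA vaccine 9/30 = 30.0% → the adjuvanted vaccine
40–64: the adjuvanted vaccine 50/88 = 56.8%, the mRNA vaccine 64/137 = 46.7% → the adjuvanted vaccine
Under-40: the adjuvanted vaccine 27/35 = 77.1%, the mRNA vaccine 271/414 = 65.5% → the adjuvanted vaccine
Overall: the adjuvanted vaccine 229/513 = 44.6%, the mRNA vaccine 344/581 = 59.2% → the mRNA vaccine
The adjuvanted vaccine wins each age group but the mRNA vaccine wins overall — the comparison reverses. The adjuvanted vaccine's recipients skew toward 65-plus, which has a lower base rate.

Yes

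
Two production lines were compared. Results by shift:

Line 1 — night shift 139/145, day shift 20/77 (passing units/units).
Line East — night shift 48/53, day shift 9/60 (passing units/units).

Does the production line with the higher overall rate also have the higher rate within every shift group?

Yes

Night shift: Line 1 139/145 = 95.9%, Line East 48/53 = 90.6% → Line 1
Day shift: Line 1 20/77 = 26.0%, Line East 9/60 = 15.0% → Line 1
Overall: Line 1 159/222 = 71.6%, Line East 57/113 = 50.4% → Line 1
Line 1 wins overall and in every shift group — no reversal.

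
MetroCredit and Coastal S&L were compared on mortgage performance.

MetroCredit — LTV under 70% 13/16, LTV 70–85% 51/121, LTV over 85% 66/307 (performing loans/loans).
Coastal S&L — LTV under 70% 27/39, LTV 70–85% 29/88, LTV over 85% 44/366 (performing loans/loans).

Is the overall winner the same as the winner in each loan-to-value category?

Yes

LTV under 70%: MetroCredit 13/16 = 81.2%, Coastal S&L 27/39 = 69.2% → MetroCredit
LTV 70–85%: MetroCredit 51/121 = 42.1%, Coastal S&L 29/88 = 33.0% → MetroCredit
LTV over 85%: MetroCredit 66/307 = 21.5%, Coastal S&L 44/366 = 12.0% → MetroCredit
Overall: MetroCredit 130/444 = 29.3%, Coastal S&L 100/493 = 20.3% → MetroCredit
MetroCredit wins overall and in every loan-to-value group — no reversal.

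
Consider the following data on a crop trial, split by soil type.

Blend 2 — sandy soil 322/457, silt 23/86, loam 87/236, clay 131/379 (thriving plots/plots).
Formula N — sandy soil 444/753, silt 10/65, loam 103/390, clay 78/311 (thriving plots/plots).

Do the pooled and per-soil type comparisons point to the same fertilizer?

Yes

Sandy soil: Blend 2 322/457 = 70.5%, Formula N 444/753 = 59.0% → Blend 2
Silt: Blend 2 23/86 = 26.7%, Formula N 10/65 = 15.4% → Blend 2
Loam: Blend 2 87/236 = 36.9%, Formula N 103/390 = 26.4% → Blend 2
Clay: Blend 2 131/379 = 34.6%, Formula N 78/311 = 25.1% → Blend 2
Overall: Blend 2 563/1158 = 48.6%, Formula N 635/1519 = 41.8% → Blend 2
Blend 2 wins overall and in every soil group — no reversal.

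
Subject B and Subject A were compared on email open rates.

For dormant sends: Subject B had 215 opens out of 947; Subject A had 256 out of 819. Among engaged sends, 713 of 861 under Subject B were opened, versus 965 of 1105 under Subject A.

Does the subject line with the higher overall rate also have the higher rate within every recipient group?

Yes

Dormant: Subject B 215/947 = 22.7%, Subject A 256/819 = 31.3% → Subject A
Engaged: Subject B 713/861 = 82.8%, Subject A 965/1105 = 87.3% → Subject A
Overall: Subject B 928/1808 = 51.3%, Subject A 1221/1924 = 63.5% → Subject A
Subject A wins overall and in every recipient group — no reversal.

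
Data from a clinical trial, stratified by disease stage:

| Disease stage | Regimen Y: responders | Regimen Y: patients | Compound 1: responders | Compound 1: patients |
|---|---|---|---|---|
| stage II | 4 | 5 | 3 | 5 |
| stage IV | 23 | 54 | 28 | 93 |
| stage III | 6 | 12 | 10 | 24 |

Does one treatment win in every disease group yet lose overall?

Stage II: Regimen Y 4/5 = 80.0%, Compound 1 3/5 = 60.0% → Regimen Y
Stage IV: Regimen Y 23/54 = 42.6%, Compound 1 28/93 = 30.1% → Regimen Y
Stage III: Regimen Y 6/12 = 50.0%, Compound 1 10/24 = 41.7% → Regimen Y
Overall: Regimen Y 33/71 = 46.5%, Compound 1 41/122 = 33.6% → Regimen Y
Regimen Y wins overall and in every disease group — no reversal.

No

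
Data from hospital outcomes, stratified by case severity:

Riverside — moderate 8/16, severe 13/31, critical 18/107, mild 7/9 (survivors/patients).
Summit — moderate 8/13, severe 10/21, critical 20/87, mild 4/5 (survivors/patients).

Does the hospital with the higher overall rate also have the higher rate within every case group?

Yes

Moderate: Riverside 8/16 = 50.0%, Summit 8/13 = 61.5% → Summit
Severe: Riverside 13/31 = 41.9%, Summit 10/21 = 47.6% → Summit
Critical: Riverside 18/107 = 16.8%, Summit 20/87 = 23.0% → Summit
Mild: Riverside 7/9 = 77.8%, Summit 4/5 = 80.0% → Summit
Overall: Riverside 46/163 = 28.2%, Summit 42/126 = 33.3% → Summit
Summit wins overall and in every case group — no reversal.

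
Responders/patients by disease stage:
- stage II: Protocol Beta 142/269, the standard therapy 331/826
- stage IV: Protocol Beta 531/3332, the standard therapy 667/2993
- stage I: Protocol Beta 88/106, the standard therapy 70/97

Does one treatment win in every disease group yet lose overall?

No

Stage II: Protocol Beta 142/269 = 52.8%, the standard therapy 331/826 = 40.1% → Protocol Beta
Stage IV: Protocol Beta 531/3332 = 15.9%, the standard therapy 667/2993 = 22.3% → the standard therapy
Stage I: Protocol Beta 88/106 = 83.0%, the standard therapy 70/97 = 72.2% → Protocol Beta
Overall: Protocol Beta 761/3707 = 20.5%, the standard therapy 1068/3916 = 27.3% → the standard therapy
Neither sweeps: Protocol Beta wins 2 of 3 groups, the standard therapy wins 1. The standard therapy wins overall but not every group — no Simpson reversal.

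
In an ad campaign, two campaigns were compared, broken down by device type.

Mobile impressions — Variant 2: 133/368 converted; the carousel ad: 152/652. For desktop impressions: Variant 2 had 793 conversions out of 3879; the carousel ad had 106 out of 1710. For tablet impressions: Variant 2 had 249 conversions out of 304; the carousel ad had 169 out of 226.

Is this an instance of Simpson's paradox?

Mobile: Variant 2 133/368 = 36.1%, the carousel ad 152/652 = 23.3% → Variant 2
Desktop: Variant 2 793/3879 = 20.4%, the carousel ad 106/1710 = 6.2% → Variant 2
Tablet: Variant 2 249/304 = 81.9%, the carousel ad 169/226 = 74.8% → Variant 2
Overall: Variant 2 1175/4551 = 25.8%, the carousel ad 427/2588 = 16.5% → Variant 2
Variant 2 wins overall and in every device group — no reversal.

No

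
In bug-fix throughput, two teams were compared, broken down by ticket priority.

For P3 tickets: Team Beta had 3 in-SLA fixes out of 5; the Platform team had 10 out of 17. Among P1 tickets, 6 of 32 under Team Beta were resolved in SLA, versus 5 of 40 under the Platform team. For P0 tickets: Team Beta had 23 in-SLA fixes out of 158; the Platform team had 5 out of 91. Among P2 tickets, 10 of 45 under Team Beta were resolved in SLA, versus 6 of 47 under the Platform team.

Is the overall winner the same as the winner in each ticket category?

P3: Team Beta 3/5 = 60.0%, the Platform team 10/17 = 58.8% → Team Beta
P1: Team Beta 6/32 = 18.8%, the Platform team 5/40 = 12.5% → Team Beta
P0: Team Beta 23/158 = 14.6%, the Platform team 5/91 = 5.5% → Team Beta
P2: Team Beta 10/45 = 22.2%, the Platform team 6/47 = 12.8% → Team Beta
Overall: Team Beta 42/240 = 17.5%, the Platform team 26/195 = 13.3% → Team Beta
Team Beta wins overall and in every ticket group — no reversal.

Yes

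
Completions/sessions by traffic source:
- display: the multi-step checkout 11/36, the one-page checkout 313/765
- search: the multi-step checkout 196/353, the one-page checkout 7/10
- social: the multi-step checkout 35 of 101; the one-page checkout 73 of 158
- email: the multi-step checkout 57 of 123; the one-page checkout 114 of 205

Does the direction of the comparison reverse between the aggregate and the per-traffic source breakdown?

Yes

Display: the multi-step checkout 11/36 = 30.6%, the one-page checkout 313/765 = 40.9% → the one-page checkout
Search: the multi-step checkout 196/353 = 55.5%, the one-page checkout 7/10 = 70.0% → the one-page checkout
Social: the multi-step checkout 35/101 = 34.7%, the one-page checkout 73/158 = 46.2% → the one-page checkout
Email: the multi-step checkout 57/123 = 46.3%, the one-page checkout 114/205 = 55.6% → the one-page checkout
Overall: the multi-step checkout 299/613 = 48.8%, the one-page checkout 507/1138 = 44.6% → the multi-step checkout
The one-page checkout wins each traffic group but the multi-step checkout wins overall — the comparison reverses. The one-page checkout's sessions skew toward display, which has a lower base rate.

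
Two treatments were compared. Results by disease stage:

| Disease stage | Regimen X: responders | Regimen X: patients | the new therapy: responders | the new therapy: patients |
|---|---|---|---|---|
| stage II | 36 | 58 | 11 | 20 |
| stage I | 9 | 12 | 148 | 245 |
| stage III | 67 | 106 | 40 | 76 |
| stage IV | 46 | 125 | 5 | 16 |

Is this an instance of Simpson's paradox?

Stage II: Regimen X 36/58 = 62.1%, the new therapy 11/20 = 55.0% → Regimen X
Stage I: Regimen X 9/12 = 75.0%, the new therapy 148/245 = 60.4% → Regimen X
Stage III: Regimen X 67/106 = 63.2%, the new therapy 40/76 = 52.6% → Regimen X
Stage IV: Regimen X 46/125 = 36.8%, the new therapy 5/16 = 31.2% → Regimen X
Overall: Regimen X 158/301 = 52.5%, the new therapy 204/357 = 57.1% → the new therapy
Regimen X wins each disease group but the new therapy wins overall — the comparison reverses. Regimen X's patients skew toward stage IV, which has a lower base rate.

Yes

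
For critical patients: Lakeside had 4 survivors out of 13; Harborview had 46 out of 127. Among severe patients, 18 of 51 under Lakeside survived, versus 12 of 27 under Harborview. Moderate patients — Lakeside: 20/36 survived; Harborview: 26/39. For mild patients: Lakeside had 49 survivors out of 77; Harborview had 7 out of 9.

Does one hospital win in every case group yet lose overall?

Yes

Critical: Lakeside 4/13 = 30.8%, Harborview 46/127 = 36.2% → Harborview
Severe: Lakeside 18/51 = 35.3%, Harborview 12/27 = 44.4% → Harborview
Moderate: Lakeside 20/36 = 55.6%, Harborview 26/39 = 66.7% → Harborview
Mild: Lakeside 49/77 = 63.6%, Harborview 7/9 = 77.8% → Harborview
Overall: Lakeside 91/177 = 51.4%, Harborview 91/202 = 45.0% → Lakeside
Harborview wins each case group but Lakeside wins overall — the comparison reverses. Harborview's patients skew toward critical, which has a lower base rate.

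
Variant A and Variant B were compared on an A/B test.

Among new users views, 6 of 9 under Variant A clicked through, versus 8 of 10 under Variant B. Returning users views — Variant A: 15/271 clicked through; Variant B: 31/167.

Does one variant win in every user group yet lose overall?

New users: Variant A 6/9 = 66.7%, Variant B 8/10 = 80.0% → Variant B
Returning users: Variant A 15/271 = 5.5%, Variant B 31/167 = 18.6% → Variant B
Overall: Variant A 21/280 = 7.5%, Variant B 39/177 = 22.0% → Variant B
Variant B wins overall and in every user group — no reversal.

No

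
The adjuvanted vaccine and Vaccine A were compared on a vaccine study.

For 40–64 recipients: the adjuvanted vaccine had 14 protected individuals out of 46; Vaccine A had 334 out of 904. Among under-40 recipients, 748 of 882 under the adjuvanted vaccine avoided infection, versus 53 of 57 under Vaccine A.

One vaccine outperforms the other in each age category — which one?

Vaccine A

40–64: the adjuvanted vaccine 14/46 = 30.4%, Vaccine A 334/904 = 36.9% → Vaccine A
Under-40: the adjuvanted vaccine 748/882 = 84.8%, Vaccine A 53/57 = 93.0% → Vaccine A
Vaccine A has the higher rate in both groups.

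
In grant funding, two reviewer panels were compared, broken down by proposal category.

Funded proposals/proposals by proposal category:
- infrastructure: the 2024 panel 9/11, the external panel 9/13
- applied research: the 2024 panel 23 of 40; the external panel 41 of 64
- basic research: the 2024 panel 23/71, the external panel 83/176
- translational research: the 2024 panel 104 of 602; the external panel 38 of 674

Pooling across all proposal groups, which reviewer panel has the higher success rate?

Infrastructure: the 2024 panel 9/11 = 81.8%, the external panel 9/13 = 69.2% → the 2024 panel
Applied research: the 2024 panel 23/40 = 57.5%, the external panel 41/64 = 64.1% → the external panel
Basic research: the 2024 panel 23/71 = 32.4%, the external panel 83/176 = 47.2% → the external panel
Translational research: the 2024 panel 104/602 = 17.3%, the external panel 38/674 = 5.6% → the 2024 panel
Overall: the 2024 panel 159/724 = 22.0%, the external panel 171/927 = 18.4% → the 2024 panel
(Neither sweeps every proposal group, but the 2024 panel has the higher pooled rate.)

the 2024 panel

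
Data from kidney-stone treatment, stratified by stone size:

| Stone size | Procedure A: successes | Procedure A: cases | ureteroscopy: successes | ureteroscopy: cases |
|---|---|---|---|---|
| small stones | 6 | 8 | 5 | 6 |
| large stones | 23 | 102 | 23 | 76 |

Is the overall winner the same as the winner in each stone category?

Yes

Small stones: Procedure A 6/8 = 75.0%, ureteroscopy 5/6 = 83.3% → ureteroscopy
Large stones: Procedure A 23/102 = 22.5%, ureteroscopy 23/76 = 30.3% → ureteroscopy
Overall: Procedure A 29/110 = 26.4%, ureteroscopy 28/82 = 34.1% → ureteroscopy
Ureteroscopy wins overall and in every stone group — no reversal.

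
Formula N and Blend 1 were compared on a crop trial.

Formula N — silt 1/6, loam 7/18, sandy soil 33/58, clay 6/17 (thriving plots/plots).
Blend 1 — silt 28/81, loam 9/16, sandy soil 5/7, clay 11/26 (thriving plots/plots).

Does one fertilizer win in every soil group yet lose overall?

Yes

Silt: Formula N 1/6 = 16.7%, Blend 1 28/81 = 34.6% → Blend 1
Loam: Formula N 7/18 = 38.9%, Blend 1 9/16 = 56.2% → Blend 1
Sandy soil: Formula N 33/58 = 56.9%, Blend 1 5/7 = 71.4% → Blend 1
Clay: Formula N 6/17 = 35.3%, Blend 1 11/26 = 42.3% → Blend 1
Overall: Formula N 47/99 = 47.5%, Blend 1 53/130 = 40.8% → Formula N
Blend 1 wins each soil group but Formula N wins overall — the comparison reverses. Blend 1's plots skew toward silt, which has a lower base rate.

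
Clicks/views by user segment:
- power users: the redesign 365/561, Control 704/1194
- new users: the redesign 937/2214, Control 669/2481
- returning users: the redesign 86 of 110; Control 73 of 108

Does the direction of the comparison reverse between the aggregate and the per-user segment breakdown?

Power users: the redesign 365/561 = 65.1%, Control 704/1194 = 59.0% → the redesign
New users: the redesign 937/2214 = 42.3%, Control 669/2481 = 27.0% → the redesign
Returning users: the redesign 86/110 = 78.2%, Control 73/108 = 67.6% → the redesign
Overall: the redesign 1388/2885 = 48.1%, Control 1446/3783 = 38.2% → the redesign
The redesign wins overall and in every user group — no reversal.

No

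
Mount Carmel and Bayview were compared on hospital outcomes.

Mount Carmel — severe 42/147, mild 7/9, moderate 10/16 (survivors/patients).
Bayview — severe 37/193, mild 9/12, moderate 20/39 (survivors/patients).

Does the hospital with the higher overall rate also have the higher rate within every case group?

Severe: Mount Carmel 42/147 = 28.6%, Bayview 37/193 = 19.2% → Mount Carmel
Mild: Mount Carmel 7/9 = 77.8%, Bayview 9/12 = 75.0% → Mount Carmel
Moderate: Mount Carmel 10/16 = 62.5%, Bayview 20/39 = 51.3% → Mount Carmel
Overall: Mount Carmel 59/172 = 34.3%, Bayview 66/244 = 27.0% → Mount Carmel
Mount Carmel wins overall and in every case group — no reversal.

Yes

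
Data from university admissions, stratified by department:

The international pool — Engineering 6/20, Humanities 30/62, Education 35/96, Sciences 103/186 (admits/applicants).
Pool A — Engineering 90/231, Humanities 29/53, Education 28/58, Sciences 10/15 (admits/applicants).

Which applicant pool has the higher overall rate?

Engineering: the international pool 6/20 = 30.0%, Pool A 90/231 = 39.0% → Pool A
Humanities: the international pool 30/62 = 48.4%, Pool A 29/53 = 54.7% → Pool A
Education: the international pool 35/96 = 36.5%, Pool A 28/58 = 48.3% → Pool A
Sciences: the international pool 103/186 = 55.4%, Pool A 10/15 = 66.7% → Pool A
Overall: the international pool 174/364 = 47.8%, Pool A 157/357 = 44.0% → the international pool
(Pool A wins every department group but the international pool wins overall — Pool A's applicants skew toward the low-rate Engineering group.)

the international pool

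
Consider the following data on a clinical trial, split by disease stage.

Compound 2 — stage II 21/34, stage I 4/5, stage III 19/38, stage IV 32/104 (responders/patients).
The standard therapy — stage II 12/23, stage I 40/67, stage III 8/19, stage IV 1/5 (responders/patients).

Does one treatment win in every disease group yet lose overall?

Stage II: Compound 2 21/34 = 61.8%, the standard therapy 12/23 = 52.2% → Compound 2
Stage I: Compound 2 4/5 = 80.0%, the standard therapy 40/67 = 59.7% → Compound 2
Stage III: Compound 2 19/38 = 50.0%, the standard therapy 8/19 = 42.1% → Compound 2
Stage IV: Compound 2 32/104 = 30.8%, the standard therapy 1/5 = 20.0% → Compound 2
Overall: Compound 2 76/181 = 42.0%, the standard therapy 61/114 = 53.5% → the standard therapy
Compound 2 wins each disease group but the standard therapy wins overall — the comparison reverses. Compound 2's patients skew toward stage IV, which has a lower base rate.

Yes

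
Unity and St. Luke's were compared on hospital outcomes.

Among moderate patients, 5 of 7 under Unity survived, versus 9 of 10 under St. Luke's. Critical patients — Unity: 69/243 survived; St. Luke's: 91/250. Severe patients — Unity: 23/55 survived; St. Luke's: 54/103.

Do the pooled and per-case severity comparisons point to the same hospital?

Yes

Moderate: Unity 5/7 = 71.4%, St. Luke's 9/10 = 90.0% → St. Luke's
Critical: Unity 69/243 = 28.4%, St. Luke's 91/250 = 36.4% → St. Luke's
Severe: Unity 23/55 = 41.8%, St. Luke's 54/103 = 52.4% → St. Luke's
Overall: Unity 97/305 = 31.8%, St. Luke's 154/363 = 42.4% → St. Luke's
St. Luke's wins overall and in every case group — no reversal.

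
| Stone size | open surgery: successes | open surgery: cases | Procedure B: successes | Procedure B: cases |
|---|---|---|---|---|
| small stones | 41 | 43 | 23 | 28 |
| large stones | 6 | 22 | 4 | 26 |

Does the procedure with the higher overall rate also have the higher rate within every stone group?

Yes

Small stones: open surgery 41/43 = 95.3%, Procedure B 23/28 = 82.1% → open surgery
Large stones: open surgery 6/22 = 27.3%, Procedure B 4/26 = 15.4% → open surgery
Overall: open surgery 47/65 = 72.3%, Procedure B 27/54 = 50.0% → open surgery
Open surgery wins overall and in every stone group — no reversal.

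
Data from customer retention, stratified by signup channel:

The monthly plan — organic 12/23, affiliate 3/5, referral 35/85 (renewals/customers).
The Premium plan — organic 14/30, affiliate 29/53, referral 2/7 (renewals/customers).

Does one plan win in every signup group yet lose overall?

Yes

Organic: the monthly plan 12/23 = 52.2%, the Premium plan 14/30 = 46.7% → the monthly plan
Affiliate: the monthly plan 3/5 = 60.0%, the Premium plan 29/53 = 54.7% → the monthly plan
Referral: the monthly plan 35/85 = 41.2%, the Premium plan 2/7 = 28.6% → the monthly plan
Overall: the monthly plan 50/113 = 44.2%, the Premium plan 45/90 = 50.0% → the Premium plan
The monthly plan wins each signup group but the Premium plan wins overall — the comparison reverses. The monthly plan's customers skew toward referral, which has a lower base rate.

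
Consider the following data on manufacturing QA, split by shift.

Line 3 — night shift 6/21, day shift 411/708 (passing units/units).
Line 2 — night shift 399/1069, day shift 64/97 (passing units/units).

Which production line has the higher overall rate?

Night shift: Line 3 6/21 = 28.6%, Line 2 399/1069 = 37.3% → Line 2
Day shift: Line 3 411/708 = 58.1%, Line 2 64/97 = 66.0% → Line 2
Overall: Line 3 417/729 = 57.2%, Line 2 463/1166 = 39.7% → Line 3
(Line 2 wins every shift group but Line 3 wins overall — Line 2's units skew toward the low-rate night shift group.)

Line 3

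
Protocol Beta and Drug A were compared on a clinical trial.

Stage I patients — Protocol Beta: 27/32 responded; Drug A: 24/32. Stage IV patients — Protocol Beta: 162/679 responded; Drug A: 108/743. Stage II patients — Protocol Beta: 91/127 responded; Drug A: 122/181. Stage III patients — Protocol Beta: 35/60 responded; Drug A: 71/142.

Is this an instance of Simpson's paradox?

Stage I: Protocol Beta 27/32 = 84.4%, Drug A 24/32 = 75.0% → Protocol Beta
Stage IV: Protocol Beta 162/679 = 23.9%, Drug A 108/743 = 14.5% → Protocol Beta
Stage II: Protocol Beta 91/127 = 71.7%, Drug A 122/181 = 67.4% → Protocol Beta
Stage III: Protocol Beta 35/60 = 58.3%, Drug A 71/142 = 50.0% → Protocol Beta
Overall: Protocol Beta 315/898 = 35.1%, Drug A 325/1098 = 29.6% → Protocol Beta
Protocol Beta wins overall and in every disease group — no reversal.

No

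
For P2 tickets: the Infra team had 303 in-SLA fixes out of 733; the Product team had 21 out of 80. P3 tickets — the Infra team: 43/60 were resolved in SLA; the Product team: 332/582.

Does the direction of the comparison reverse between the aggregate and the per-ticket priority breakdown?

Yes

P2: the Infra team 303/733 = 41.3%, the Product team 21/80 = 26.2% → the Infra team
P3: the Infra team 43/60 = 71.7%, the Product team 332/582 = 57.0% → the Infra team
Overall: the Infra team 346/793 = 43.6%, the Product team 353/662 = 53.3% → the Product team
The Infra team wins each ticket group but the Product team wins overall — the comparison reverses. The Infra team's tickets skew toward P2, which has a lower base rate.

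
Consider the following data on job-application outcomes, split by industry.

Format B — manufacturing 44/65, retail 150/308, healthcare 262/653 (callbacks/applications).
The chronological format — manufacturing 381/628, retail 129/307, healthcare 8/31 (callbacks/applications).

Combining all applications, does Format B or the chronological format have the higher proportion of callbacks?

Manufacturing: Format B 44/65 = 67.7%, the chronological format 381/628 = 60.7% → Format B
Retail: Format B 150/308 = 48.7%, the chronological format 129/307 = 42.0% → Format B
Healthcare: Format B 262/653 = 40.1%, the chronological format 8/31 = 25.8% → Format B
Overall: Format B 456/1026 = 44.4%, the chronological format 518/966 = 53.6% → the chronological format
(Format B wins every industry group but the chronological format wins overall — Format B's applications skew toward the low-rate healthcare group.)

the chronological format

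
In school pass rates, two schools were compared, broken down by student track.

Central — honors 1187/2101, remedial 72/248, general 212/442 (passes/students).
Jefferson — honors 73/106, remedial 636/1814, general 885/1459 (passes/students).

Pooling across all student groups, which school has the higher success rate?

Honors: Central 1187/2101 = 56.5%, Jefferson 73/106 = 68.9% → Jefferson
Remedial: Central 72/248 = 29.0%, Jefferson 636/1814 = 35.1% → Jefferson
General: Central 212/442 = 48.0%, Jefferson 885/1459 = 60.7% → Jefferson
Overall: Central 1471/2791 = 52.7%, Jefferson 1594/3379 = 47.2% → Central
(Jefferson wins every student group but Central wins overall — Jefferson's students skew toward the low-rate remedial group.)

Central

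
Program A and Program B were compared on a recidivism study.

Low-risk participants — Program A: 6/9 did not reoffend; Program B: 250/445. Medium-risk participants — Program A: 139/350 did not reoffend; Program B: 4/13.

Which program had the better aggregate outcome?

Low-risk: Program A 6/9 = 66.7%, Program B 250/445 = 56.2% → Program A
Medium-risk: Program A 139/350 = 39.7%, Program B 4/13 = 30.8% → Program A
Overall: Program A 145/359 = 40.4%, Program B 254/458 = 55.5% → Program B
(Program A wins every risk group but Program B wins overall — Program A's participants skew toward the low-rate medium-risk group.)

Program B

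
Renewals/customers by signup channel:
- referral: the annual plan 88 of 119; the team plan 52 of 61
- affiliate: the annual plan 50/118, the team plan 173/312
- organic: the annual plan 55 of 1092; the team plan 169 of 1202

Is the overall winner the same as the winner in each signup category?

Yes

Referral: the annual plan 88/119 = 73.9%, the team plan 52/61 = 85.2% → the team plan
Affiliate: the annual plan 50/118 = 42.4%, the team plan 173/312 = 55.4% → the team plan
Organic: the annual plan 55/1092 = 5.0%, the team plan 169/1202 = 14.1% → the team plan
Overall: the annual plan 193/1329 = 14.5%, the team plan 394/1575 = 25.0% → the team plan
The team plan wins overall and in every signup group — no reversal.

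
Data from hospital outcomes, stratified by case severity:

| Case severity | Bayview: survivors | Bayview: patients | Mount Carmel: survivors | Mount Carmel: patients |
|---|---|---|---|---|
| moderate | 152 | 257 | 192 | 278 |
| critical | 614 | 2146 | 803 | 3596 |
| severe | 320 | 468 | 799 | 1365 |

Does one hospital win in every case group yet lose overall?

Moderate: Bayview 152/257 = 59.1%, Mount Carmel 192/278 = 69.1% → Mount Carmel
Critical: Bayview 614/2146 = 28.6%, Mount Carmel 803/3596 = 22.3% → Bayview
Severe: Bayview 320/468 = 68.4%, Mount Carmel 799/1365 = 58.5% → Bayview
Overall: Bayview 1086/2871 = 37.8%, Mount Carmel 1794/5239 = 34.2% → Bayview
Neither sweeps: Bayview wins 2 of 3 groups, Mount Carmel wins 1. Bayview wins overall but not every group — no Simpson reversal.

No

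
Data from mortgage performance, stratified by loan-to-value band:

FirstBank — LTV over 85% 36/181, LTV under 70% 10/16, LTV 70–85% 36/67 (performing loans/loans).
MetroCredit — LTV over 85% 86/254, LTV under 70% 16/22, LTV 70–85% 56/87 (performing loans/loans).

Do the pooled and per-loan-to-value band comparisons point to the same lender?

Yes

LTV over 85%: FirstBank 36/181 = 19.9%, MetroCredit 86/254 = 33.9% → MetroCredit
LTV under 70%: FirstBank 10/16 = 62.5%, MetroCredit 16/22 = 72.7% → MetroCredit
LTV 70–85%: FirstBank 36/67 = 53.7%, MetroCredit 56/87 = 64.4% → MetroCredit
Overall: FirstBank 82/264 = 31.1%, MetroCredit 158/363 = 43.5% → MetroCredit
MetroCredit wins overall and in every loan-to-value group — no reversal.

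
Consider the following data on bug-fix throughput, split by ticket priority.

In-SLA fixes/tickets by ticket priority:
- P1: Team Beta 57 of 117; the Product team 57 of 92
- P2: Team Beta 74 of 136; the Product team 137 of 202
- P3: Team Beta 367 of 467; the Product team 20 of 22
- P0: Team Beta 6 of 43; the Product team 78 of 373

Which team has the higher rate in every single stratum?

the Product team

P1: Team Beta 57/117 = 48.7%, the Product team 57/92 = 62.0% → the Product team
P2: Team Beta 74/136 = 54.4%, the Product team 137/202 = 67.8% → the Product team
P3: Team Beta 367/467 = 78.6%, the Product team 20/22 = 90.9% → the Product team
P0: Team Beta 6/43 = 14.0%, the Product team 78/373 = 20.9% → the Product team
The Product team has the higher rate in all 4 groups.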